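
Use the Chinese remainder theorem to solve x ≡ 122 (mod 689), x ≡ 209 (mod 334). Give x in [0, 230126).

134477

Write x = 122 + 689·k. Then 689·k ≡ 209 − 122 ≡ 87 (mod 334).
Need 689⁻¹ mod 334. Extended Euclid on (334, 21):
334 = 15·21 + 19
21 = 1·19 + 2
19 = 9·2 + 1
2 = 2·1 + 0
Back-substitute:
1 = 19 − 9·2
1 = −9·21 + 10·19
1 = 10·334 − 159·21
689⁻¹ ≡ 175 (mod 334), so k ≡ 175·87 ≡ 195 (mod 334).
x = 122 + 689·195 = 134477.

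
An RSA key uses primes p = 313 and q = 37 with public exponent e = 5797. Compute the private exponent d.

6733

φ(n) = (p−1)(q−1) = 312·36 = 11232.
Need d with 5797·d ≡ 1 (mod 11232). Apply the extended Euclidean algorithm:
11232 = 1*5797 + 5435
5797 = 1*5435 + 362
5435 = 15*362 + 5
362 = 72*5 + 2
5 = 2*2 + 1
2 = 2*1 + 0
Back-substitute:
1 = 5 − 2·2
1 = −2·362 + 145·5
1 = 145·5435 − 2177·362
1 = −2177·5797 + 2322·5435
1 = 2322·11232 − 4499·5797
So 5797·(-4499) ≡ 1 (mod 11232), hence d ≡ -4499 ≡ 6733 (mod 11232).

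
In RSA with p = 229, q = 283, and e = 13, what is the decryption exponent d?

34621

φ(n) = (p−1)(q−1) = 228·282 = 64296.
Need d with 13·d ≡ 1 (mod 64296). Apply the extended Euclidean algorithm:
64296 = 4945×13 + 11
13 = 1×11 + 2
11 = 5×2 + 1
2 = 2×1 + 0
Back-substitute:
1 = 11 − 5·2
1 = −5·13 + 6·11
1 = 6·64296 − 29675·13
So 13·(-29675) ≡ 1 (mod 64296), hence d ≡ -29675 ≡ 34621 (mod 64296).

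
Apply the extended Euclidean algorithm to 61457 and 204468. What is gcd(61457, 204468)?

Repeated division:
204468 = 3×61457 + 20097
61457 = 3×20097 + 1166
20097 = 17×1166 + 275
1166 = 4×275 + 66
275 = 4×66 + 11
66 = 6×11 + 0
gcd(61457, 204468) = 11.
Back-substituting:
11 = 275 − 4·66
11 = −4·1166 + 17·275
11 = 17·20097 − 293·1166
11 = −293·61457 + 896·20097
11 = 896·204468 − 2981·61457
So 11 = (896)·204468 + (-2981)·61457.

11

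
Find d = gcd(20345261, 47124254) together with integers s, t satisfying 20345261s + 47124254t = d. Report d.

1

Euclidean algorithm:
47124254 = 2·20345261 + 6433732
20345261 = 3·6433732 + 1044065
6433732 = 6·1044065 + 169342
1044065 = 6·169342 + 28013
169342 = 6·28013 + 1264
28013 = 22·1264 + 205
1264 = 6·205 + 34
205 = 6·34 + 1
34 = 34·1 + 0
gcd(20345261, 47124254) = 1.
Express as a combination:
1 = 205 − 6·34
1 = −6·1264 + 37·205
1 = 37·28013 − 820·1264
1 = −820·169342 + 4957·28013
1 = 4957·1044065 − 30562·169342
1 = −30562·6433732 + 188329·1044065
1 = 188329·20345261 − 595549·6433732
1 = −595549·47124254 + 1379427·20345261
So 1 = (-595549)·47124254 + (1379427)·20345261.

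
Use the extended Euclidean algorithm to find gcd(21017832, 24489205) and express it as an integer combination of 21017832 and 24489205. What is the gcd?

1

Euclidean algorithm:
24489205 = 1×21017832 + 3471373
21017832 = 6×3471373 + 189594
3471373 = 18×189594 + 58681
189594 = 3×58681 + 13551
58681 = 4×13551 + 4477
13551 = 3×4477 + 120
4477 = 37×120 + 37
120 = 3×37 + 9
37 = 4×9 + 1
9 = 9×1 + 0
gcd(21017832, 24489205) = 1.
Working backward:
1 = 37 − 4·9
1 = −4·120 + 13·37
1 = 13·4477 − 485·120
1 = −485·13551 + 1468·4477
1 = 1468·58681 − 6357·13551
1 = −6357·189594 + 20539·58681
1 = 20539·3471373 − 376059·189594
1 = −376059·21017832 + 2276893·3471373
1 = 2276893·24489205 − 2652952·21017832
So 1 = (2276893)·24489205 + (-2652952)·21017832.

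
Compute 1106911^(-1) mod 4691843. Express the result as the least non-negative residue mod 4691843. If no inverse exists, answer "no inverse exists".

no inverse exists

Euclidean algorithm on 4691843, 1106911:
4691843 = 4×1106911 + 264199
1106911 = 4×264199 + 50115
264199 = 5×50115 + 13624
50115 = 3×13624 + 9243
13624 = 1×9243 + 4381
9243 = 2×4381 + 481
4381 = 9×481 + 52
481 = 9×52 + 13
52 = 4×13 + 0
The gcd is 13, not 1, hence no inverse exists.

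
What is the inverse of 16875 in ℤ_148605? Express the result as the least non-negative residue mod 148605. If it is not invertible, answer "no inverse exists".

no inverse exists

Compute gcd(16875, 148605):
148605 = 8·16875 + 13605
16875 = 1·13605 + 3270
13605 = 4·3270 + 525
3270 = 6·525 + 120
525 = 4·120 + 45
120 = 2·45 + 30
45 = 1·30 + 15
30 = 2·15 + 0
Since gcd = 15 > 1, 16875 is not a unit mod 148605.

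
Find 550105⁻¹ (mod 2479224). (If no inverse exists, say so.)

768913

Apply the Euclidean algorithm to 2479224 and 550105:
2479224 = 4×550105 + 278804
550105 = 1×278804 + 271301
278804 = 1×271301 + 7503
271301 = 36×7503 + 1193
7503 = 6×1193 + 345
1193 = 3×345 + 158
345 = 2×158 + 29
158 = 5×29 + 13
29 = 2×13 + 3
13 = 4×3 + 1
3 = 3×1 + 0
The gcd is 1. Working backward:
1 = 13 − 4·3
1 = −4·29 + 9·13
1 = 9·158 − 49·29
1 = −49·345 + 107·158
1 = 107·1193 − 370·345
1 = −370·7503 + 2327·1193
1 = 2327·271301 − 84142·7503
1 = −84142·278804 + 86469·271301
1 = 86469·550105 − 170611·278804
1 = −170611·2479224 + 768913·550105
So 550105·768913 ≡ 1 (mod 2479224).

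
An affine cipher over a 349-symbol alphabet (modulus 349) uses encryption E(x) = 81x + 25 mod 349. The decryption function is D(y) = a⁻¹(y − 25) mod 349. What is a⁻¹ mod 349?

293

Apply the Euclidean algorithm to 349 and 81:
349 = 4×81 + 25
81 = 3×25 + 6
25 = 4×6 + 1
6 = 6×1 + 0
gcd = 1, so the inverse exists. Back-substitute:
1 = 25 − 4·6
1 = −4·81 + 13·25
1 = 13·349 − 56·81
So 81·(-56) ≡ 1 (mod 349), and -56 ≡ 293 (mod 349).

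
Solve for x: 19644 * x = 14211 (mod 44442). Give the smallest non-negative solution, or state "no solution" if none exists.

gcd(19644, 44442):
44442 = 2*19644 + 5154
19644 = 3*5154 + 4182
5154 = 1*4182 + 972
4182 = 4*972 + 294
972 = 3*294 + 90
294 = 3*90 + 24
90 = 3*24 + 18
24 = 1*18 + 6
18 = 3*6 + 0
gcd = 6, but 6 ∤ 14211, so the congruence has no solution.

no solution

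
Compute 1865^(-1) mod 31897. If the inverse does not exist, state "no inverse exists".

Run Euclid on (31897, 1865):
31897 = 17×1865 + 192
1865 = 9×192 + 137
192 = 1×137 + 55
137 = 2×55 + 27
55 = 2×27 + 1
27 = 27×1 + 0
The gcd is 1. Working backward:
1 = 55 − 2·27
1 = −2·137 + 5·55
1 = 5·192 − 7·137
1 = −7·1865 + 68·192
1 = 68·31897 − 1163·1865
So 1865·(-1163) ≡ 1 (mod 31897), and -1163 ≡ 30734 (mod 31897).

30734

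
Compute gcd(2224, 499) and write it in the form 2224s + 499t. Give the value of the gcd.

Repeated division:
2224 = 4×499 + 228
499 = 2×228 + 43
228 = 5×43 + 13
43 = 3×13 + 4
13 = 3×4 + 1
4 = 4×1 + 0
gcd(2224, 499) = 1.
Express as a combination:
1 = 13 − 3·4
1 = −3·43 + 10·13
1 = 10·228 − 53·43
1 = −53·499 + 116·228
1 = 116·2224 − 517·499
So 1 = (116)·2224 + (-517)·499.

1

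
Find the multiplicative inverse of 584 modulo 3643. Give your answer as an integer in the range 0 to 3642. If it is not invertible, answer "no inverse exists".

Run Euclid on (3643, 584):
3643 = 6×584 + 139
584 = 4×139 + 28
139 = 4×28 + 27
28 = 1×27 + 1
27 = 27×1 + 0
Since gcd(584, 3643) = 1, back-substitute to write 1 as a combination:
1 = 28 − 27
1 = −139 + 5·28
1 = 5·584 − 21·139
1 = −21·3643 + 131·584
So 584·131 ≡ 1 (mod 3643).

131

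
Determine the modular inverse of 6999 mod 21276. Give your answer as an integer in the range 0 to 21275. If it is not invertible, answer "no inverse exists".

Euclidean algorithm on 21276, 6999:
21276 = 3*6999 + 279
6999 = 25*279 + 24
279 = 11*24 + 15
24 = 1*15 + 9
15 = 1*9 + 6
9 = 1*6 + 3
6 = 2*3 + 0
gcd(6999, 21276) = 3 ≠ 1, so 6999 has no multiplicative inverse modulo 21276.

no inverse exists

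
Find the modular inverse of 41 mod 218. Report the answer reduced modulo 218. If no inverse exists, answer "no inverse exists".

117

Run Euclid on (218, 41):
218 = 5·41 + 13
41 = 3·13 + 2
13 = 6·2 + 1
2 = 2·1 + 0
gcd = 1, so the inverse exists. Back-substitute:
1 = 13 − 6·2
1 = −6·41 + 19·13
1 = 19·218 − 101·41
So 41·(-101) ≡ 1 (mod 218), and -101 ≡ 117 (mod 218).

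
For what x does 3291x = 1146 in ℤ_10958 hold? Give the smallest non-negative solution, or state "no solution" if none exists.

First find gcd(3291, 10958):
10958 = 3*3291 + 1085
3291 = 3*1085 + 36
1085 = 30*36 + 5
36 = 7*5 + 1
5 = 5*1 + 0
gcd = 1, so a unique solution mod 10958 exists.
Back-substitute for the Bézout coefficients:
1 = 36 − 7·5
1 = −7·1085 + 211·36
1 = 211·3291 − 640·1085
1 = −640·10958 + 2131·3291
So 3291·(2131) ≡ 1 (mod 10958), giving 3291⁻¹ ≡ 2131.
x ≡ 3291⁻¹·1146 ≡ 2131·1146 ≡ 9450 (mod 10958).

9450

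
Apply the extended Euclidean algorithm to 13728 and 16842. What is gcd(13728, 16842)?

Repeated division:
16842 = 1×13728 + 3114
13728 = 4×3114 + 1272
3114 = 2×1272 + 570
1272 = 2×570 + 132
570 = 4×132 + 42
132 = 3×42 + 6
42 = 7×6 + 0
gcd(13728, 16842) = 6.
Express as a combination:
6 = 132 − 3·42
6 = −3·570 + 13·132
6 = 13·1272 − 29·570
6 = −29·3114 + 71·1272
6 = 71·13728 − 313·3114
6 = −313·16842 + 384·13728
So 6 = (-313)·16842 + (384)·13728.

6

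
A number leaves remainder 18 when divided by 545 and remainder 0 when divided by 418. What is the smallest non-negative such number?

Write x = 18 + 545·k. Then 545·k ≡ 0 − 18 ≡ 400 (mod 418).
Need 545⁻¹ mod 418. Extended Euclid on (418, 127):
418 = 3*127 + 37
127 = 3*37 + 16
37 = 2*16 + 5
16 = 3*5 + 1
5 = 5*1 + 0
Back-substitute:
1 = 16 − 3·5
1 = −3·37 + 7·16
1 = 7·127 − 24·37
1 = −24·418 + 79·127
545⁻¹ ≡ 79 (mod 418), so k ≡ 79·400 ≡ 250 (mod 418).
x = 18 + 545·250 = 136268.

136268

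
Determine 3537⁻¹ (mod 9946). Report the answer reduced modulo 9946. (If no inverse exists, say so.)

Run Euclid on (9946, 3537):
9946 = 2×3537 + 2872
3537 = 1×2872 + 665
2872 = 4×665 + 212
665 = 3×212 + 29
212 = 7×29 + 9
29 = 3×9 + 2
9 = 4×2 + 1
2 = 2×1 + 0
Since gcd(3537, 9946) = 1, back-substitute to write 1 as a combination:
1 = 9 − 4·2
1 = −4·29 + 13·9
1 = 13·212 − 95·29
1 = −95·665 + 298·212
1 = 298·2872 − 1287·665
1 = −1287·3537 + 1585·2872
1 = 1585·9946 − 4457·3537
Hence 3537⁻¹ ≡ -4457 ≡ 5489 (mod 9946).

5489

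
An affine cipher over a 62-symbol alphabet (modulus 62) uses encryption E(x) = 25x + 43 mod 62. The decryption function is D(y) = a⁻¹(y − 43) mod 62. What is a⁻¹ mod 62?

Apply the Euclidean algorithm to 62 and 25:
62 = 2*25 + 12
25 = 2*12 + 1
12 = 12*1 + 0
gcd = 1, so the inverse exists. Back-substitute:
1 = 25 − 2·12
1 = −2·62 + 5·25
So 25·5 ≡ 1 (mod 62).

5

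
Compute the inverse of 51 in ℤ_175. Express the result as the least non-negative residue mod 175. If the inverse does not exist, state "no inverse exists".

Apply the Euclidean algorithm to 175 and 51:
175 = 3·51 + 22
51 = 2·22 + 7
22 = 3·7 + 1
7 = 7·1 + 0
The gcd is 1. Working backward:
1 = 22 − 3·7
1 = −3·51 + 7·22
1 = 7·175 − 24·51
So 51·(-24) ≡ 1 (mod 175), and -24 ≡ 151 (mod 175).

151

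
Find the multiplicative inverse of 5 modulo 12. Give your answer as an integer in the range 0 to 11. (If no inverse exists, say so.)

5

Extended Euclidean algorithm:
12 = 2*5 + 2
5 = 2*2 + 1
2 = 2*1 + 0
The gcd is 1. Working backward:
1 = 5 − 2·2
1 = −2·12 + 5·5
So 5·5 ≡ 1 (mod 12).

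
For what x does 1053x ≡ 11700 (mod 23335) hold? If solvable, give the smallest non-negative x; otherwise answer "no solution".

410

First find gcd(1053, 23335):
23335 = 22×1053 + 169
1053 = 6×169 + 39
169 = 4×39 + 13
39 = 3×13 + 0
gcd = 13 and 13 | 11700, so solutions exist. Divide through by 13: 81x ≡ 900 (mod 1795).
Now find 81⁻¹ mod 1795:
1795 = 22·81 + 13
81 = 6·13 + 3
13 = 4·3 + 1
3 = 3·1 + 0
Back-substitute:
1 = 13 − 4·3
1 = −4·81 + 25·13
1 = 25·1795 − 554·81
So 81·(-554) ≡ 1 (mod 1795), i.e. 81⁻¹ ≡ 1241.
Then x ≡ 1241·900 ≡ 410 (mod 1795); the smallest non-negative solution is x = 410.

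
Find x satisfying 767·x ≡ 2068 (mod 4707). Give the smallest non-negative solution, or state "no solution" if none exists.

First find gcd(767, 4707):
4707 = 6·767 + 105
767 = 7·105 + 32
105 = 3·32 + 9
32 = 3·9 + 5
9 = 1·5 + 4
5 = 1·4 + 1
4 = 4·1 + 0
gcd = 1, so a unique solution mod 4707 exists.
Back-substitute for the Bézout coefficients:
1 = 5 − 4
1 = −9 + 2·5
1 = 2·32 − 7·9
1 = −7·105 + 23·32
1 = 23·767 − 168·105
1 = −168·4707 + 1031·767
So 767·(1031) ≡ 1 (mod 4707), giving 767⁻¹ ≡ 1031.
x ≡ 767⁻¹·2068 ≡ 1031·2068 ≡ 4544 (mod 4707).

4544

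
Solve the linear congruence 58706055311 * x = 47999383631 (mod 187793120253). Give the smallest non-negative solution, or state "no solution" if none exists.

First find gcd(58706055311, 187793120253):
187793120253 = 3×58706055311 + 11674954320
58706055311 = 5×11674954320 + 331283711
11674954320 = 35×331283711 + 80024435
331283711 = 4×80024435 + 11185971
80024435 = 7×11185971 + 1722638
11185971 = 6×1722638 + 850143
1722638 = 2×850143 + 22352
850143 = 38×22352 + 767
22352 = 29×767 + 109
767 = 7×109 + 4
109 = 27×4 + 1
4 = 4×1 + 0
gcd = 1, so a unique solution mod 187793120253 exists.
Back-substitute for the Bézout coefficients:
1 = 109 − 27·4
1 = −27·767 + 190·109
1 = 190·22352 − 5537·767
1 = −5537·850143 + 210596·22352
1 = 210596·1722638 − 426729·850143
1 = −426729·11185971 + 2770970·1722638
1 = 2770970·80024435 − 19823519·11185971
1 = −19823519·331283711 + 82065046·80024435
1 = 82065046·11674954320 − 2892100129·331283711
1 = −2892100129·58706055311 + 14542565691·11674954320
1 = 14542565691·187793120253 − 46519797202·58706055311
So 58706055311·(-46519797202) ≡ 1 (mod 187793120253), giving 58706055311⁻¹ ≡ 141273323051.
x ≡ 58706055311⁻¹·47999383631 ≡ 141273323051·47999383631 ≡ 48752229286 (mod 187793120253).

48752229286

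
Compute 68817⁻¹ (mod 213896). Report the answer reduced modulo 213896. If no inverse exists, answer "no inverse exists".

Apply the Euclidean algorithm to 213896 and 68817:
213896 = 3·68817 + 7445
68817 = 9·7445 + 1812
7445 = 4·1812 + 197
1812 = 9·197 + 39
197 = 5·39 + 2
39 = 19·2 + 1
2 = 2·1 + 0
The gcd is 1. Working backward:
1 = 39 − 19·2
1 = −19·197 + 96·39
1 = 96·1812 − 883·197
1 = −883·7445 + 3628·1812
1 = 3628·68817 − 33535·7445
1 = −33535·213896 + 104233·68817
So 68817·104233 ≡ 1 (mod 213896).

104233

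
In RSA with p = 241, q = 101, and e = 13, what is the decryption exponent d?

11077

φ(n) = (p−1)(q−1) = 240·100 = 24000.
Need d with 13·d ≡ 1 (mod 24000). Apply the extended Euclidean algorithm:
24000 = 1846*13 + 2
13 = 6*2 + 1
2 = 2*1 + 0
Back-substitute:
1 = 13 − 6·2
1 = −6·24000 + 11077·13
So 13·11077 ≡ 1 (mod 24000), hence d = 11077.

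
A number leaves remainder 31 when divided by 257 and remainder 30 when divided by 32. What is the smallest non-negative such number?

7998

Write x = 31 + 257·k. Then 257·k ≡ 30 − 31 ≡ 31 (mod 32).
Need 257⁻¹ mod 32. Extended Euclid on (32, 1):
32 = 32×1 + 0
257⁻¹ ≡ 1 (mod 32), so k ≡ 1·31 ≡ 31 (mod 32).
x = 31 + 257·31 = 7998.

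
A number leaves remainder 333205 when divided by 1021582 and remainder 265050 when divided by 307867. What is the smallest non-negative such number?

Write x = 333205 + 1021582·k. Then 1021582·k ≡ 265050 − 333205 ≡ 239712 (mod 307867).
Need 1021582⁻¹ mod 307867. Extended Euclid on (307867, 97981):
307867 = 3×97981 + 13924
97981 = 7×13924 + 513
13924 = 27×513 + 73
513 = 7×73 + 2
73 = 36×2 + 1
2 = 2×1 + 0
Back-substitute:
1 = 73 − 36·2
1 = −36·513 + 253·73
1 = 253·13924 − 6867·513
1 = −6867·97981 + 48322·13924
1 = 48322·307867 − 151833·97981
1021582⁻¹ ≡ 156034 (mod 307867), so k ≡ 156034·239712 ≡ 152511 (mod 307867).
x = 333205 + 1021582·152511 = 155802825607.

155802825607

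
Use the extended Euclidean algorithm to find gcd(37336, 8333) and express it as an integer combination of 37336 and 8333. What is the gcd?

Apply Euclid's algorithm to 37336 and 8333:
37336 = 4*8333 + 4004
8333 = 2*4004 + 325
4004 = 12*325 + 104
325 = 3*104 + 13
104 = 8*13 + 0
gcd(37336, 8333) = 13.
Working backward:
13 = 325 − 3·104
13 = −3·4004 + 37·325
13 = 37·8333 − 77·4004
13 = −77·37336 + 345·8333
So 13 = (-77)·37336 + (345)·8333.

13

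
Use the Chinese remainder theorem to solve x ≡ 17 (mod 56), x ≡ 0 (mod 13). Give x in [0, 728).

689

Write x = 17 + 56·k. Then 56·k ≡ 0 − 17 ≡ 9 (mod 13).
Need 56⁻¹ mod 13. Extended Euclid on (13, 4):
13 = 3*4 + 1
4 = 4*1 + 0
Back-substitute:
1 = 13 − 3·4
56⁻¹ ≡ 10 (mod 13), so k ≡ 10·9 ≡ 12 (mod 13).
x = 17 + 56·12 = 689.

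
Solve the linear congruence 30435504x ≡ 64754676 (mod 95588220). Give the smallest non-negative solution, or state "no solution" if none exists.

4816014

First find gcd(30435504, 95588220):
95588220 = 3×30435504 + 4281708
30435504 = 7×4281708 + 463548
4281708 = 9×463548 + 109776
463548 = 4×109776 + 24444
109776 = 4×24444 + 12000
24444 = 2×12000 + 444
12000 = 27×444 + 12
444 = 37×12 + 0
gcd = 12 and 12 | 64754676, so solutions exist. Divide through by 12: 2536292x ≡ 5396223 (mod 7965685).
Now find 2536292⁻¹ mod 7965685:
7965685 = 3*2536292 + 356809
2536292 = 7*356809 + 38629
356809 = 9*38629 + 9148
38629 = 4*9148 + 2037
9148 = 4*2037 + 1000
2037 = 2*1000 + 37
1000 = 27*37 + 1
37 = 37*1 + 0
Back-substitute:
1 = 1000 − 27·37
1 = −27·2037 + 55·1000
1 = 55·9148 − 247·2037
1 = −247·38629 + 1043·9148
1 = 1043·356809 − 9634·38629
1 = −9634·2536292 + 68481·356809
1 = 68481·7965685 − 215077·2536292
So 2536292·(-215077) ≡ 1 (mod 7965685), i.e. 2536292⁻¹ ≡ 7750608.
Then x ≡ 7750608·5396223 ≡ 4816014 (mod 7965685); the smallest non-negative solution is x = 4816014.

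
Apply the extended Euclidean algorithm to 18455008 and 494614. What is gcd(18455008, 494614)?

Repeated division:
18455008 = 37·494614 + 154290
494614 = 3·154290 + 31744
154290 = 4·31744 + 27314
31744 = 1·27314 + 4430
27314 = 6·4430 + 734
4430 = 6·734 + 26
734 = 28·26 + 6
26 = 4·6 + 2
6 = 3·2 + 0
gcd(18455008, 494614) = 2.
Back-substituting:
2 = 26 − 4·6
2 = −4·734 + 113·26
2 = 113·4430 − 682·734
2 = −682·27314 + 4205·4430
2 = 4205·31744 − 4887·27314
2 = −4887·154290 + 23753·31744
2 = 23753·494614 − 76146·154290
2 = −76146·18455008 + 2841155·494614
So 2 = (-76146)·18455008 + (2841155)·494614.

2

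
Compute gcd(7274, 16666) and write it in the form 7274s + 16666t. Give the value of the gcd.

2

Apply Euclid's algorithm to 16666 and 7274:
16666 = 2·7274 + 2118
7274 = 3·2118 + 920
2118 = 2·920 + 278
920 = 3·278 + 86
278 = 3·86 + 20
86 = 4·20 + 6
20 = 3·6 + 2
6 = 3·2 + 0
gcd(7274, 16666) = 2.
Back-substituting:
2 = 20 − 3·6
2 = −3·86 + 13·20
2 = 13·278 − 42·86
2 = −42·920 + 139·278
2 = 139·2118 − 320·920
2 = −320·7274 + 1099·2118
2 = 1099·16666 − 2518·7274
So 2 = (1099)·16666 + (-2518)·7274.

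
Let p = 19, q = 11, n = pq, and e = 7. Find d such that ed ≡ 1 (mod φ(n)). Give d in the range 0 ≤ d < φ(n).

103

φ(n) = (p−1)(q−1) = 18·10 = 180.
Need d with 7·d ≡ 1 (mod 180). Apply the extended Euclidean algorithm:
180 = 25·7 + 5
7 = 1·5 + 2
5 = 2·2 + 1
2 = 2·1 + 0
Back-substitute:
1 = 5 − 2·2
1 = −2·7 + 3·5
1 = 3·180 − 77·7
So 7·(-77) ≡ 1 (mod 180), hence d ≡ -77 ≡ 103 (mod 180).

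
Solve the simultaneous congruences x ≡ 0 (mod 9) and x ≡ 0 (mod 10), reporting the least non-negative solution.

Write x = 0 + 9·k. Then 9·k ≡ 0 − 0 ≡ 0 (mod 10).
Need 9⁻¹ mod 10. Extended Euclid on (10, 9):
10 = 1·9 + 1
9 = 9·1 + 0
Back-substitute:
1 = 10 − 9
9⁻¹ ≡ 9 (mod 10), so k ≡ 9·0 ≡ 0 (mod 10).
x = 0 + 9·0 = 0.

0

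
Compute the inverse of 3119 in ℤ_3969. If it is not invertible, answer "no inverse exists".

Apply the Euclidean algorithm to 3969 and 3119:
3969 = 1×3119 + 850
3119 = 3×850 + 569
850 = 1×569 + 281
569 = 2×281 + 7
281 = 40×7 + 1
7 = 7×1 + 0
Since gcd(3119, 3969) = 1, back-substitute to write 1 as a combination:
1 = 281 − 40·7
1 = −40·569 + 81·281
1 = 81·850 − 121·569
1 = −121·3119 + 444·850
1 = 444·3969 − 565·3119
So 3119·(-565) ≡ 1 (mod 3969), and -565 ≡ 3404 (mod 3969).

3404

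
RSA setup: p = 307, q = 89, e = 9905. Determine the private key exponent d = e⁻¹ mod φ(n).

φ(n) = (p−1)(q−1) = 306·88 = 26928.
Need d with 9905·d ≡ 1 (mod 26928). Apply the extended Euclidean algorithm:
26928 = 2*9905 + 7118
9905 = 1*7118 + 2787
7118 = 2*2787 + 1544
2787 = 1*1544 + 1243
1544 = 1*1243 + 301
1243 = 4*301 + 39
301 = 7*39 + 28
39 = 1*28 + 11
28 = 2*11 + 6
11 = 1*6 + 5
6 = 1*5 + 1
5 = 5*1 + 0
Back-substitute:
1 = 6 − 5
1 = −11 + 2·6
1 = 2·28 − 5·11
1 = −5·39 + 7·28
1 = 7·301 − 54·39
1 = −54·1243 + 223·301
1 = 223·1544 − 277·1243
1 = −277·2787 + 500·1544
1 = 500·7118 − 1277·2787
1 = −1277·9905 + 1777·7118
1 = 1777·26928 − 4831·9905
So 9905·(-4831) ≡ 1 (mod 26928), hence d ≡ -4831 ≡ 22097 (mod 26928).

22097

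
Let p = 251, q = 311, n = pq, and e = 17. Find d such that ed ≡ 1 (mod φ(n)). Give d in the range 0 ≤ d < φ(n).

φ(n) = (p−1)(q−1) = 250·310 = 77500.
Need d with 17·d ≡ 1 (mod 77500). Apply the extended Euclidean algorithm:
77500 = 4558·17 + 14
17 = 1·14 + 3
14 = 4·3 + 2
3 = 1·2 + 1
2 = 2·1 + 0
Back-substitute:
1 = 3 − 2
1 = −14 + 5·3
1 = 5·17 − 6·14
1 = −6·77500 + 27353·17
So 17·27353 ≡ 1 (mod 77500), hence d = 27353.

27353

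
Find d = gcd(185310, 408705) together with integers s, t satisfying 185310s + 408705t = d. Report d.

Euclidean algorithm:
408705 = 2×185310 + 38085
185310 = 4×38085 + 32970
38085 = 1×32970 + 5115
32970 = 6×5115 + 2280
5115 = 2×2280 + 555
2280 = 4×555 + 60
555 = 9×60 + 15
60 = 4×15 + 0
gcd(185310, 408705) = 15.
Express as a combination:
15 = 555 − 9·60
15 = −9·2280 + 37·555
15 = 37·5115 − 83·2280
15 = −83·32970 + 535·5115
15 = 535·38085 − 618·32970
15 = −618·185310 + 3007·38085
15 = 3007·408705 − 6632·185310
So 15 = (3007)·408705 + (-6632)·185310.

15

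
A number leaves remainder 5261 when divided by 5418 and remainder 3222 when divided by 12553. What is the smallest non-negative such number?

41490887

Write x = 5261 + 5418·k. Then 5418·k ≡ 3222 − 5261 ≡ 10514 (mod 12553).
Need 5418⁻¹ mod 12553. Extended Euclid on (12553, 5418):
12553 = 2×5418 + 1717
5418 = 3×1717 + 267
1717 = 6×267 + 115
267 = 2×115 + 37
115 = 3×37 + 4
37 = 9×4 + 1
4 = 4×1 + 0
Back-substitute:
1 = 37 − 9·4
1 = −9·115 + 28·37
1 = 28·267 − 65·115
1 = −65·1717 + 418·267
1 = 418·5418 − 1319·1717
1 = −1319·12553 + 3056·5418
5418⁻¹ ≡ 3056 (mod 12553), so k ≡ 3056·10514 ≡ 7657 (mod 12553).
x = 5261 + 5418·7657 = 41490887.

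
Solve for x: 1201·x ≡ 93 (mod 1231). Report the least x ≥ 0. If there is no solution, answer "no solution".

120

First find gcd(1201, 1231):
1231 = 1*1201 + 30
1201 = 40*30 + 1
30 = 30*1 + 0
gcd = 1, so a unique solution mod 1231 exists.
Back-substitute for the Bézout coefficients:
1 = 1201 − 40·30
1 = −40·1231 + 41·1201
So 1201·(41) ≡ 1 (mod 1231), giving 1201⁻¹ ≡ 41.
x ≡ 1201⁻¹·93 ≡ 41·93 ≡ 120 (mod 1231).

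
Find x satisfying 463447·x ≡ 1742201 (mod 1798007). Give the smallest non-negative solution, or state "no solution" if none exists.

205838

First find gcd(463447, 1798007):
1798007 = 3·463447 + 407666
463447 = 1·407666 + 55781
407666 = 7·55781 + 17199
55781 = 3·17199 + 4184
17199 = 4·4184 + 463
4184 = 9·463 + 17
463 = 27·17 + 4
17 = 4·4 + 1
4 = 4·1 + 0
gcd = 1, so a unique solution mod 1798007 exists.
Back-substitute for the Bézout coefficients:
1 = 17 − 4·4
1 = −4·463 + 109·17
1 = 109·4184 − 985·463
1 = −985·17199 + 4049·4184
1 = 4049·55781 − 13132·17199
1 = −13132·407666 + 95973·55781
1 = 95973·463447 − 109105·407666
1 = −109105·1798007 + 423288·463447
So 463447·(423288) ≡ 1 (mod 1798007), giving 463447⁻¹ ≡ 423288.
x ≡ 463447⁻¹·1742201 ≡ 423288·1742201 ≡ 205838 (mod 1798007).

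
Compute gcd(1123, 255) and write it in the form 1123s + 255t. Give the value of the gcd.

1

Apply Euclid's algorithm to 1123 and 255:
1123 = 4·255 + 103
255 = 2·103 + 49
103 = 2·49 + 5
49 = 9·5 + 4
5 = 1·4 + 1
4 = 4·1 + 0
gcd(1123, 255) = 1.
Back-substituting:
1 = 5 − 4
1 = −49 + 10·5
1 = 10·103 − 21·49
1 = −21·255 + 52·103
1 = 52·1123 − 229·255
So 1 = (52)·1123 + (-229)·255.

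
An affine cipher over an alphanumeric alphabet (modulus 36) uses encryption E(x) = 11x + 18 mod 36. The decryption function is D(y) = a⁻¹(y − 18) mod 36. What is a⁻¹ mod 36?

23

Apply the Euclidean algorithm to 36 and 11:
36 = 3·11 + 3
11 = 3·3 + 2
3 = 1·2 + 1
2 = 2·1 + 0
gcd = 1, so the inverse exists. Back-substitute:
1 = 3 − 2
1 = −11 + 4·3
1 = 4·36 − 13·11
Thus 11·(-13) ≡ 1 (mod 36); reducing, -13 mod 36 = 23.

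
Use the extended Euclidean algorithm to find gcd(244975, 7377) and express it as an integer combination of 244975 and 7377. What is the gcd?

Euclidean algorithm:
244975 = 33·7377 + 1534
7377 = 4·1534 + 1241
1534 = 1·1241 + 293
1241 = 4·293 + 69
293 = 4·69 + 17
69 = 4·17 + 1
17 = 17·1 + 0
gcd(244975, 7377) = 1.
Back-substituting:
1 = 69 − 4·17
1 = −4·293 + 17·69
1 = 17·1241 − 72·293
1 = −72·1534 + 89·1241
1 = 89·7377 − 428·1534
1 = −428·244975 + 14213·7377
So 1 = (-428)·244975 + (14213)·7377.

1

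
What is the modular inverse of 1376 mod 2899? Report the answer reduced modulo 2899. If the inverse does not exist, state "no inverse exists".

1696

gcd(2899, 1376) by repeated division:
2899 = 2·1376 + 147
1376 = 9·147 + 53
147 = 2·53 + 41
53 = 1·41 + 12
41 = 3·12 + 5
12 = 2·5 + 2
5 = 2·2 + 1
2 = 2·1 + 0
The gcd is 1. Working backward:
1 = 5 − 2·2
1 = −2·12 + 5·5
1 = 5·41 − 17·12
1 = −17·53 + 22·41
1 = 22·147 − 61·53
1 = −61·1376 + 571·147
1 = 571·2899 − 1203·1376
Thus 1376·(-1203) ≡ 1 (mod 2899); reducing, -1203 mod 2899 = 1696.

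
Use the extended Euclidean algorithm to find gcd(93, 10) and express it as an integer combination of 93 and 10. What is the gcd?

Apply Euclid's algorithm to 93 and 10:
93 = 9·10 + 3
10 = 3·3 + 1
3 = 3·1 + 0
gcd(93, 10) = 1.
Express as a combination:
1 = 10 − 3·3
1 = −3·93 + 28·10
So 1 = (-3)·93 + (28)·10.

1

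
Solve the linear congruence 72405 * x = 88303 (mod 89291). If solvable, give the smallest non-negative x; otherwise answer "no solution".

87747

First find gcd(72405, 89291):
89291 = 1·72405 + 16886
72405 = 4·16886 + 4861
16886 = 3·4861 + 2303
4861 = 2·2303 + 255
2303 = 9·255 + 8
255 = 31·8 + 7
8 = 1·7 + 1
7 = 7·1 + 0
gcd = 1, so a unique solution mod 89291 exists.
Back-substitute for the Bézout coefficients:
1 = 8 − 7
1 = −255 + 32·8
1 = 32·2303 − 289·255
1 = −289·4861 + 610·2303
1 = 610·16886 − 2119·4861
1 = −2119·72405 + 9086·16886
1 = 9086·89291 − 11205·72405
So 72405·(-11205) ≡ 1 (mod 89291), giving 72405⁻¹ ≡ 78086.
x ≡ 72405⁻¹·88303 ≡ 78086·88303 ≡ 87747 (mod 89291).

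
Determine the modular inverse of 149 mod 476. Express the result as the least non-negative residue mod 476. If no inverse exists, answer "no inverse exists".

361

Apply the Euclidean algorithm to 476 and 149:
476 = 3×149 + 29
149 = 5×29 + 4
29 = 7×4 + 1
4 = 4×1 + 0
gcd = 1, so the inverse exists. Back-substitute:
1 = 29 − 7·4
1 = −7·149 + 36·29
1 = 36·476 − 115·149
Hence 149⁻¹ ≡ -115 ≡ 361 (mod 476).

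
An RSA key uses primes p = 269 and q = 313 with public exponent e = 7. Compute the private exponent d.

φ(n) = (p−1)(q−1) = 268·312 = 83616.
Need d with 7·d ≡ 1 (mod 83616). Apply the extended Euclidean algorithm:
83616 = 11945·7 + 1
7 = 7·1 + 0
Back-substitute:
1 = 83616 − 11945·7
So 7·(-11945) ≡ 1 (mod 83616), hence d ≡ -11945 ≡ 71671 (mod 83616).

71671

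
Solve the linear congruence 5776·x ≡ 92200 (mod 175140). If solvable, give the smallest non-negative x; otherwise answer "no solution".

34765

First find gcd(5776, 175140):
175140 = 30*5776 + 1860
5776 = 3*1860 + 196
1860 = 9*196 + 96
196 = 2*96 + 4
96 = 24*4 + 0
gcd = 4 and 4 | 92200, so solutions exist. Divide through by 4: 1444x ≡ 23050 (mod 43785).
Now find 1444⁻¹ mod 43785:
43785 = 30*1444 + 465
1444 = 3*465 + 49
465 = 9*49 + 24
49 = 2*24 + 1
24 = 24*1 + 0
Back-substitute:
1 = 49 − 2·24
1 = −2·465 + 19·49
1 = 19·1444 − 59·465
1 = −59·43785 + 1789·1444
So 1444⁻¹ ≡ 1789 (mod 43785).
Then x ≡ 1789·23050 ≡ 34765 (mod 43785); the smallest non-negative solution is x = 34765.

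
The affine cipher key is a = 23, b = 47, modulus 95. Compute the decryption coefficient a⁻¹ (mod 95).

gcd(95, 23) by repeated division:
95 = 4·23 + 3
23 = 7·3 + 2
3 = 1·2 + 1
2 = 2·1 + 0
gcd = 1, so the inverse exists. Back-substitute:
1 = 3 − 2
1 = −23 + 8·3
1 = 8·95 − 33·23
Hence 23⁻¹ ≡ -33 ≡ 62 (mod 95).

62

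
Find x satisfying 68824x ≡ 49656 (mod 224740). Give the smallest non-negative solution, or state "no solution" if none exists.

40479

First find gcd(68824, 224740):
224740 = 3*68824 + 18268
68824 = 3*18268 + 14020
18268 = 1*14020 + 4248
14020 = 3*4248 + 1276
4248 = 3*1276 + 420
1276 = 3*420 + 16
420 = 26*16 + 4
16 = 4*4 + 0
gcd = 4 and 4 | 49656, so solutions exist. Divide through by 4: 17206x ≡ 12414 (mod 56185).
Now find 17206⁻¹ mod 56185:
56185 = 3*17206 + 4567
17206 = 3*4567 + 3505
4567 = 1*3505 + 1062
3505 = 3*1062 + 319
1062 = 3*319 + 105
319 = 3*105 + 4
105 = 26*4 + 1
4 = 4*1 + 0
Back-substitute:
1 = 105 − 26·4
1 = −26·319 + 79·105
1 = 79·1062 − 263·319
1 = −263·3505 + 868·1062
1 = 868·4567 − 1131·3505
1 = −1131·17206 + 4261·4567
1 = 4261·56185 − 13914·17206
So 17206·(-13914) ≡ 1 (mod 56185), i.e. 17206⁻¹ ≡ 42271.
Then x ≡ 42271·12414 ≡ 40479 (mod 56185); the smallest non-negative solution is x = 40479.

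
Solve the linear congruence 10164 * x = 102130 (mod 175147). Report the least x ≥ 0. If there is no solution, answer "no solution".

First find gcd(10164, 175147):
175147 = 17*10164 + 2359
10164 = 4*2359 + 728
2359 = 3*728 + 175
728 = 4*175 + 28
175 = 6*28 + 7
28 = 4*7 + 0
gcd = 7 and 7 | 102130, so solutions exist. Divide through by 7: 1452x ≡ 14590 (mod 25021).
Now find 1452⁻¹ mod 25021:
25021 = 17×1452 + 337
1452 = 4×337 + 104
337 = 3×104 + 25
104 = 4×25 + 4
25 = 6×4 + 1
4 = 4×1 + 0
Back-substitute:
1 = 25 − 6·4
1 = −6·104 + 25·25
1 = 25·337 − 81·104
1 = −81·1452 + 349·337
1 = 349·25021 − 6014·1452
So 1452·(-6014) ≡ 1 (mod 25021), i.e. 1452⁻¹ ≡ 19007.
Then x ≡ 19007·14590 ≡ 4387 (mod 25021); the smallest non-negative solution is x = 4387.

4387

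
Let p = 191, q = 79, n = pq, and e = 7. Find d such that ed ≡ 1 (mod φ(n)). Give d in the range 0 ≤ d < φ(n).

12703

φ(n) = (p−1)(q−1) = 190·78 = 14820.
Need d with 7·d ≡ 1 (mod 14820). Apply the extended Euclidean algorithm:
14820 = 2117*7 + 1
7 = 7*1 + 0
Back-substitute:
1 = 14820 − 2117·7
So 7·(-2117) ≡ 1 (mod 14820), hence d ≡ -2117 ≡ 12703 (mod 14820).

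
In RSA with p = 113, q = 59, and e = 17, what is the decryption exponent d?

φ(n) = (p−1)(q−1) = 112·58 = 6496.
Need d with 17·d ≡ 1 (mod 6496). Apply the extended Euclidean algorithm:
6496 = 382*17 + 2
17 = 8*2 + 1
2 = 2*1 + 0
Back-substitute:
1 = 17 − 8·2
1 = −8·6496 + 3057·17
So 17·3057 ≡ 1 (mod 6496), hence d = 3057.

3057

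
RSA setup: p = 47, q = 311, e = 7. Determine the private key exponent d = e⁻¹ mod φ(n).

12223

φ(n) = (p−1)(q−1) = 46·310 = 14260.
Need d with 7·d ≡ 1 (mod 14260). Apply the extended Euclidean algorithm:
14260 = 2037×7 + 1
7 = 7×1 + 0
Back-substitute:
1 = 14260 − 2037·7
So 7·(-2037) ≡ 1 (mod 14260), hence d ≡ -2037 ≡ 12223 (mod 14260).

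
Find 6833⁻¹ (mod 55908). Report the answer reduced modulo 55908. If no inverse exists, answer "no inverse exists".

3101

Run Euclid on (55908, 6833):
55908 = 8·6833 + 1244
6833 = 5·1244 + 613
1244 = 2·613 + 18
613 = 34·18 + 1
18 = 18·1 + 0
gcd = 1, so the inverse exists. Back-substitute:
1 = 613 − 34·18
1 = −34·1244 + 69·613
1 = 69·6833 − 379·1244
1 = −379·55908 + 3101·6833
So 6833·3101 ≡ 1 (mod 55908).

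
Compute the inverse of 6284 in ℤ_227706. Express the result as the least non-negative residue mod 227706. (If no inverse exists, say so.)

no inverse exists

Compute gcd(6284, 227706):
227706 = 36·6284 + 1482
6284 = 4·1482 + 356
1482 = 4·356 + 58
356 = 6·58 + 8
58 = 7·8 + 2
8 = 4·2 + 0
The gcd is 2, not 1, hence no inverse exists.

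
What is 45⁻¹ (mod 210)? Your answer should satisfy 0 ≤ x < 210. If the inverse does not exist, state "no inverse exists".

no inverse exists

Compute gcd(45, 210):
210 = 4·45 + 30
45 = 1·30 + 15
30 = 2·15 + 0
gcd(45, 210) = 15 ≠ 1, so 45 has no multiplicative inverse modulo 210.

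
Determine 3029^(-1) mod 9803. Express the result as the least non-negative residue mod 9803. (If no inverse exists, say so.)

6476

Run Euclid on (9803, 3029):
9803 = 3·3029 + 716
3029 = 4·716 + 165
716 = 4·165 + 56
165 = 2·56 + 53
56 = 1·53 + 3
53 = 17·3 + 2
3 = 1·2 + 1
2 = 2·1 + 0
The gcd is 1. Working backward:
1 = 3 − 2
1 = −53 + 18·3
1 = 18·56 − 19·53
1 = −19·165 + 56·56
1 = 56·716 − 243·165
1 = −243·3029 + 1028·716
1 = 1028·9803 − 3327·3029
So 3029·(-3327) ≡ 1 (mod 9803), and -3327 ≡ 6476 (mod 9803).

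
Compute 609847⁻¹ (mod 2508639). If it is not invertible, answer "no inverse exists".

no inverse exists

Compute gcd(609847, 2508639):
2508639 = 4*609847 + 69251
609847 = 8*69251 + 55839
69251 = 1*55839 + 13412
55839 = 4*13412 + 2191
13412 = 6*2191 + 266
2191 = 8*266 + 63
266 = 4*63 + 14
63 = 4*14 + 7
14 = 2*7 + 0
Since gcd = 7 > 1, 609847 is not a unit mod 2508639.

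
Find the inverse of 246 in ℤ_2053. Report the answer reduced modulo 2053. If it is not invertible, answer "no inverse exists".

1594

Apply the Euclidean algorithm to 2053 and 246:
2053 = 8·246 + 85
246 = 2·85 + 76
85 = 1·76 + 9
76 = 8·9 + 4
9 = 2·4 + 1
4 = 4·1 + 0
The gcd is 1. Working backward:
1 = 9 − 2·4
1 = −2·76 + 17·9
1 = 17·85 − 19·76
1 = −19·246 + 55·85
1 = 55·2053 − 459·246
Thus 246·(-459) ≡ 1 (mod 2053); reducing, -459 mod 2053 = 1594.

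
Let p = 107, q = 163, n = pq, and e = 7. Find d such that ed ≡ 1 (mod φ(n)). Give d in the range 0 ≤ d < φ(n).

14719

φ(n) = (p−1)(q−1) = 106·162 = 17172.
Need d with 7·d ≡ 1 (mod 17172). Apply the extended Euclidean algorithm:
17172 = 2453*7 + 1
7 = 7*1 + 0
Back-substitute:
1 = 17172 − 2453·7
So 7·(-2453) ≡ 1 (mod 17172), hence d ≡ -2453 ≡ 14719 (mod 17172).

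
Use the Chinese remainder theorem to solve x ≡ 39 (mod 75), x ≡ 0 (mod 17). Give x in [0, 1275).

714

Write x = 39 + 75·k. Then 75·k ≡ 0 − 39 ≡ 12 (mod 17).
Need 75⁻¹ mod 17. Extended Euclid on (17, 7):
17 = 2*7 + 3
7 = 2*3 + 1
3 = 3*1 + 0
Back-substitute:
1 = 7 − 2·3
1 = −2·17 + 5·7
75⁻¹ ≡ 5 (mod 17), so k ≡ 5·12 ≡ 9 (mod 17).
x = 39 + 75·9 = 714.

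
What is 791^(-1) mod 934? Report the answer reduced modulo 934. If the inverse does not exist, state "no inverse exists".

209

Run Euclid on (934, 791):
934 = 1*791 + 143
791 = 5*143 + 76
143 = 1*76 + 67
76 = 1*67 + 9
67 = 7*9 + 4
9 = 2*4 + 1
4 = 4*1 + 0
The gcd is 1. Working backward:
1 = 9 − 2·4
1 = −2·67 + 15·9
1 = 15·76 − 17·67
1 = −17·143 + 32·76
1 = 32·791 − 177·143
1 = −177·934 + 209·791
So 791·209 ≡ 1 (mod 934).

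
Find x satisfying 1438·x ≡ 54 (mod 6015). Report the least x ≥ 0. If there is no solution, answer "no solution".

1623

First find gcd(1438, 6015):
6015 = 4*1438 + 263
1438 = 5*263 + 123
263 = 2*123 + 17
123 = 7*17 + 4
17 = 4*4 + 1
4 = 4*1 + 0
gcd = 1, so a unique solution mod 6015 exists.
Back-substitute for the Bézout coefficients:
1 = 17 − 4·4
1 = −4·123 + 29·17
1 = 29·263 − 62·123
1 = −62·1438 + 339·263
1 = 339·6015 − 1418·1438
So 1438·(-1418) ≡ 1 (mod 6015), giving 1438⁻¹ ≡ 4597.
x ≡ 1438⁻¹·54 ≡ 4597·54 ≡ 1623 (mod 6015).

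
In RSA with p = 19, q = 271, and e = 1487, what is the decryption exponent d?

2363

φ(n) = (p−1)(q−1) = 18·270 = 4860.
Need d with 1487·d ≡ 1 (mod 4860). Apply the extended Euclidean algorithm:
4860 = 3*1487 + 399
1487 = 3*399 + 290
399 = 1*290 + 109
290 = 2*109 + 72
109 = 1*72 + 37
72 = 1*37 + 35
37 = 1*35 + 2
35 = 17*2 + 1
2 = 2*1 + 0
Back-substitute:
1 = 35 − 17·2
1 = −17·37 + 18·35
1 = 18·72 − 35·37
1 = −35·109 + 53·72
1 = 53·290 − 141·109
1 = −141·399 + 194·290
1 = 194·1487 − 723·399
1 = −723·4860 + 2363·1487
So 1487·2363 ≡ 1 (mod 4860), hence d = 2363.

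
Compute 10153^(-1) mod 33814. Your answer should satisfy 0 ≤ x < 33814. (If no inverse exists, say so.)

no inverse exists

Euclidean algorithm on 33814, 10153:
33814 = 3×10153 + 3355
10153 = 3×3355 + 88
3355 = 38×88 + 11
88 = 8×11 + 0
gcd(10153, 33814) = 11 ≠ 1, so 10153 has no multiplicative inverse modulo 33814.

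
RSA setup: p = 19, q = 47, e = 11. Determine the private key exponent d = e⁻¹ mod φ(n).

φ(n) = (p−1)(q−1) = 18·46 = 828.
Need d with 11·d ≡ 1 (mod 828). Apply the extended Euclidean algorithm:
828 = 75*11 + 3
11 = 3*3 + 2
3 = 1*2 + 1
2 = 2*1 + 0
Back-substitute:
1 = 3 − 2
1 = −11 + 4·3
1 = 4·828 − 301·11
So 11·(-301) ≡ 1 (mod 828), hence d ≡ -301 ≡ 527 (mod 828).

527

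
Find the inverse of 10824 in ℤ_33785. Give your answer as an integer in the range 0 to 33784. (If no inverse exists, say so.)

23544

gcd(33785, 10824) by repeated division:
33785 = 3·10824 + 1313
10824 = 8·1313 + 320
1313 = 4·320 + 33
320 = 9·33 + 23
33 = 1·23 + 10
23 = 2·10 + 3
10 = 3·3 + 1
3 = 3·1 + 0
Since gcd(10824, 33785) = 1, back-substitute to write 1 as a combination:
1 = 10 − 3·3
1 = −3·23 + 7·10
1 = 7·33 − 10·23
1 = −10·320 + 97·33
1 = 97·1313 − 398·320
1 = −398·10824 + 3281·1313
1 = 3281·33785 − 10241·10824
Thus 10824·(-10241) ≡ 1 (mod 33785); reducing, -10241 mod 33785 = 23544.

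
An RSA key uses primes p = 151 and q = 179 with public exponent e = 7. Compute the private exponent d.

φ(n) = (p−1)(q−1) = 150·178 = 26700.
Need d with 7·d ≡ 1 (mod 26700). Apply the extended Euclidean algorithm:
26700 = 3814×7 + 2
7 = 3×2 + 1
2 = 2×1 + 0
Back-substitute:
1 = 7 − 3·2
1 = −3·26700 + 11443·7
So 7·11443 ≡ 1 (mod 26700), hence d = 11443.

11443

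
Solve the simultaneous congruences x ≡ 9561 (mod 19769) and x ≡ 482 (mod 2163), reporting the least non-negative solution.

Write x = 9561 + 19769·k. Then 19769·k ≡ 482 − 9561 ≡ 1736 (mod 2163).
Need 19769⁻¹ mod 2163. Extended Euclid on (2163, 302):
2163 = 7·302 + 49
302 = 6·49 + 8
49 = 6·8 + 1
8 = 8·1 + 0
Back-substitute:
1 = 49 − 6·8
1 = −6·302 + 37·49
1 = 37·2163 − 265·302
19769⁻¹ ≡ 1898 (mod 2163), so k ≡ 1898·1736 ≡ 679 (mod 2163).
x = 9561 + 19769·679 = 13432712.

13432712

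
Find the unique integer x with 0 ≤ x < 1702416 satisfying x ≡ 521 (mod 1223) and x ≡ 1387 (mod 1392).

Write x = 521 + 1223·k. Then 1223·k ≡ 1387 − 521 ≡ 866 (mod 1392).
Need 1223⁻¹ mod 1392. Extended Euclid on (1392, 1223):
1392 = 1*1223 + 169
1223 = 7*169 + 40
169 = 4*40 + 9
40 = 4*9 + 4
9 = 2*4 + 1
4 = 4*1 + 0
Back-substitute:
1 = 9 − 2·4
1 = −2·40 + 9·9
1 = 9·169 − 38·40
1 = −38·1223 + 275·169
1 = 275·1392 − 313·1223
1223⁻¹ ≡ 1079 (mod 1392), so k ≡ 1079·866 ≡ 382 (mod 1392).
x = 521 + 1223·382 = 467707.

467707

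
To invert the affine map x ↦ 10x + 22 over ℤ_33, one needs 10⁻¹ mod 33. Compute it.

Run Euclid on (33, 10):
33 = 3*10 + 3
10 = 3*3 + 1
3 = 3*1 + 0
gcd = 1, so the inverse exists. Back-substitute:
1 = 10 − 3·3
1 = −3·33 + 10·10
So 10·10 ≡ 1 (mod 33).

10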